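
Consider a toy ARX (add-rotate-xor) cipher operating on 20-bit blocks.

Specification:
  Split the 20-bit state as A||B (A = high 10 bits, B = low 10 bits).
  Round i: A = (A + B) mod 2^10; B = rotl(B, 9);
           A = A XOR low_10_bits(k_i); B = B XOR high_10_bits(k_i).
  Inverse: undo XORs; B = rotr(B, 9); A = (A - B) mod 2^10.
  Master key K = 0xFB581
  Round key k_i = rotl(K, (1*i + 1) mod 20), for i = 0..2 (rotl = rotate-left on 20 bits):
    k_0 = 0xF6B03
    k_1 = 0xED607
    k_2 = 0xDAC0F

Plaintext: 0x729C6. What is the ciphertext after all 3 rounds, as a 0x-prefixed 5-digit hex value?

s_0 = plaintext = 0x729C6
s_1 = Round(s_0, k_0) = 0x24F39
s_2 = Round(s_1, k_1) = 0x72C29
s_3 = Round(s_2, k_2) = 0x7ED7F

0x7ED7F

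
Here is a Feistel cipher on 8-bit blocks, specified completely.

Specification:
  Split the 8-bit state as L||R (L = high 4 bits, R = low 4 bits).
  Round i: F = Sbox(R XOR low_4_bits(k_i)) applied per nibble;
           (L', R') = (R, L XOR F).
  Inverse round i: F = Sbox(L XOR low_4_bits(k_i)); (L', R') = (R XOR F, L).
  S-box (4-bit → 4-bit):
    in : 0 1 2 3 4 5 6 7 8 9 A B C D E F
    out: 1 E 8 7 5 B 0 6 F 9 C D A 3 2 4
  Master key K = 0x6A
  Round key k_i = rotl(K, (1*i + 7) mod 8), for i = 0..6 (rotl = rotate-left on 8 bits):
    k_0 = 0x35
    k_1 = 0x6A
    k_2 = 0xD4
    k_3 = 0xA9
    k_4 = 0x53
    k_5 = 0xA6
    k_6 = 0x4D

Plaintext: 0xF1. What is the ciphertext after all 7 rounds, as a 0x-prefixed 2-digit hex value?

s_0 = plaintext = 0xF1
s_1 = Round(s_0, k_0) = 0x1A
s_2 = Round(s_1, k_1) = 0xA0
s_3 = Round(s_2, k_2) = 0x0F
s_4 = Round(s_3, k_3) = 0xF0
s_5 = Round(s_4, k_4) = 0x08
s_6 = Round(s_5, k_5) = 0x82
s_7 = Round(s_6, k_6) = 0x2C

0x2C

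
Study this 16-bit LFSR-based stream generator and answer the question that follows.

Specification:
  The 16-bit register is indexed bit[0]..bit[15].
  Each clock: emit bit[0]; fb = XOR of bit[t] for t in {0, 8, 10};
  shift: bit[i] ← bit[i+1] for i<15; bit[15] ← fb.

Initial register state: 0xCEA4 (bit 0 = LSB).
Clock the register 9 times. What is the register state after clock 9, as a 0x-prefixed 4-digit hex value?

0x8CE7

reg_0 = 0xCEA4
clock 1: out=0, reg = 0xE752
clock 2: out=0, reg = 0x73A9
clock 3: out=1, reg = 0x39D4
clock 4: out=0, reg = 0x9CEA
clock 5: out=0, reg = 0xCE75
clock 6: out=1, reg = 0x673A
clock 7: out=0, reg = 0x339D
clock 8: out=1, reg = 0x19CE
clock 9: out=0, reg = 0x8CE7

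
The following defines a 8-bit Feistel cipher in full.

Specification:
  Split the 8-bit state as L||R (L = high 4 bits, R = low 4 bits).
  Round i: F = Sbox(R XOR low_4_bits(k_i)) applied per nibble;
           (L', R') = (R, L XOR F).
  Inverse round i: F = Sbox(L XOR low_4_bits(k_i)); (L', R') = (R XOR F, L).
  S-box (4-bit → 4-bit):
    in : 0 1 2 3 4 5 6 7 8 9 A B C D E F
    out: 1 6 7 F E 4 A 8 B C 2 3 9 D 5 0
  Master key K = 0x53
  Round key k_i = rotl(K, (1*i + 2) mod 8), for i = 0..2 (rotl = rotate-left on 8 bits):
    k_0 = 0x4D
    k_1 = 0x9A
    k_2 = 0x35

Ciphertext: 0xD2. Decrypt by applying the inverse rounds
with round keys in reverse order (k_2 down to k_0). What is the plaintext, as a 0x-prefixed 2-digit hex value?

s_0 = ciphertext = 0xD2
s_1 = InvRound(s_0, k_2) = 0x9D
s_2 = InvRound(s_1, k_1) = 0x29
s_3 = InvRound(s_2, k_0) = 0x92

0x92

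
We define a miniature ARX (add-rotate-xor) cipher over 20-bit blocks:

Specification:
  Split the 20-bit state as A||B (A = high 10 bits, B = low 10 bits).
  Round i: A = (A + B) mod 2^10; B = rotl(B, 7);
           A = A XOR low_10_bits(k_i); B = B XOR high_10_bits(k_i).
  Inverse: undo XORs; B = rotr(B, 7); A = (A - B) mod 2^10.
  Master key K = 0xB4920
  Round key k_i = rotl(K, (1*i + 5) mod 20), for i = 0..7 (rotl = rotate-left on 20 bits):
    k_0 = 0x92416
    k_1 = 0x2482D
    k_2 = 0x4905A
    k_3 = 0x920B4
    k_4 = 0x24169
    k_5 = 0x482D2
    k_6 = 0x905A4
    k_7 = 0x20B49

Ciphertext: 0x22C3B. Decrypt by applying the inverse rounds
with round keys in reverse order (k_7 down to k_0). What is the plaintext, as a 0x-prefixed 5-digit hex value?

0x56A28

s_0 = ciphertext = 0x22C3B
s_1 = InvRound(s_0, k_7) = 0x7E5C9
s_2 = InvRound(s_1, k_6) = 0x05847
s_3 = InvRound(s_2, k_5) = 0xE2B3A
s_4 = InvRound(s_3, k_4) = 0x63157
s_5 = InvRound(s_4, k_3) = 0x0E8FE
s_6 = InvRound(s_5, k_2) = 0x636D3
s_7 = InvRound(s_6, k_1) = 0xE520C
s_8 = InvRound(s_7, k_0) = 0x56A28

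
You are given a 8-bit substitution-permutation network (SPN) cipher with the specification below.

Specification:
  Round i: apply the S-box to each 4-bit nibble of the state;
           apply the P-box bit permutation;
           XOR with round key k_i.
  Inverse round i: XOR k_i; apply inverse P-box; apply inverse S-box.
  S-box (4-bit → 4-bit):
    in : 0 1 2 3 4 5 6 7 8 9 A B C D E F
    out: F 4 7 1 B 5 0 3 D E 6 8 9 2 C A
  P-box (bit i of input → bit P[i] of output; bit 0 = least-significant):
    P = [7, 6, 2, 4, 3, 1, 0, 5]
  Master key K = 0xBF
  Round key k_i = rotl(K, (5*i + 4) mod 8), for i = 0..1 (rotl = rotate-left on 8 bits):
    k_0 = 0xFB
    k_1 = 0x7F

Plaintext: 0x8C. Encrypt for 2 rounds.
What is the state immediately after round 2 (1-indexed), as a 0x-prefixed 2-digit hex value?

s_0 = plaintext = 0x8C
s_1 = Round(s_0, k_0) = 0x42
s_2 = Round(s_1, k_1) = 0x91

0x91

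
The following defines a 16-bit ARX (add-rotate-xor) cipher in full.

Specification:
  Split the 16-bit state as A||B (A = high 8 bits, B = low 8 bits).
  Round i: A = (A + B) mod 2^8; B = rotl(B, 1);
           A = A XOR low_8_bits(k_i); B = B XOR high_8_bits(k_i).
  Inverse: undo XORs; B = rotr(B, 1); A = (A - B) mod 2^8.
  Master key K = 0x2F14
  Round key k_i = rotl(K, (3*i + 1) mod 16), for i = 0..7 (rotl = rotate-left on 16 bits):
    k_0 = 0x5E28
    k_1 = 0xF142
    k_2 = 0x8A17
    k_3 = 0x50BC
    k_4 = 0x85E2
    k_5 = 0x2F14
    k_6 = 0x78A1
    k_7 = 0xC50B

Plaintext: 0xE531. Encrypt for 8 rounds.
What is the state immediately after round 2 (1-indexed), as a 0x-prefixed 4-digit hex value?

s_0 = plaintext = 0xE531
s_1 = Round(s_0, k_0) = 0x3E3C
s_2 = Round(s_1, k_1) = 0x3889
s_3 = Round(s_2, k_2) = 0xD699
s_4 = Round(s_3, k_3) = 0xD363
s_5 = Round(s_4, k_4) = 0xD443
s_6 = Round(s_5, k_5) = 0x03A9
s_7 = Round(s_6, k_6) = 0x0D2B
s_8 = Round(s_7, k_7) = 0x3393

0x3889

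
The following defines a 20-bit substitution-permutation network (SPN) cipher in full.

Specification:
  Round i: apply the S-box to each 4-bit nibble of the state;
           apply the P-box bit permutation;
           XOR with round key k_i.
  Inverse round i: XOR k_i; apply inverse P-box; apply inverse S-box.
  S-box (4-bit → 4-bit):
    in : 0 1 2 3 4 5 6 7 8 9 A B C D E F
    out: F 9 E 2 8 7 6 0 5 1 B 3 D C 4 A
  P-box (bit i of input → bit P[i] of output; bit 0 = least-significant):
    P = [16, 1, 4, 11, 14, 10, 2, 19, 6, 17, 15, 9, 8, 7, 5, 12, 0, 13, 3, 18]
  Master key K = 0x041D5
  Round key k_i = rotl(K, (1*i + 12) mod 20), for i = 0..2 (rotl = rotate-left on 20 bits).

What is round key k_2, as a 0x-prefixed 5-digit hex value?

K = 0x041D5
k_0 = rotl(K, (1*0+12) mod 20) = rotl(K, 12) = 0xD5041
k_1 = rotl(K, (1*1+12) mod 20) = rotl(K, 13) = 0xAA083
k_2 = rotl(K, (1*2+12) mod 20) = rotl(K, 14) = 0x54107

0x54107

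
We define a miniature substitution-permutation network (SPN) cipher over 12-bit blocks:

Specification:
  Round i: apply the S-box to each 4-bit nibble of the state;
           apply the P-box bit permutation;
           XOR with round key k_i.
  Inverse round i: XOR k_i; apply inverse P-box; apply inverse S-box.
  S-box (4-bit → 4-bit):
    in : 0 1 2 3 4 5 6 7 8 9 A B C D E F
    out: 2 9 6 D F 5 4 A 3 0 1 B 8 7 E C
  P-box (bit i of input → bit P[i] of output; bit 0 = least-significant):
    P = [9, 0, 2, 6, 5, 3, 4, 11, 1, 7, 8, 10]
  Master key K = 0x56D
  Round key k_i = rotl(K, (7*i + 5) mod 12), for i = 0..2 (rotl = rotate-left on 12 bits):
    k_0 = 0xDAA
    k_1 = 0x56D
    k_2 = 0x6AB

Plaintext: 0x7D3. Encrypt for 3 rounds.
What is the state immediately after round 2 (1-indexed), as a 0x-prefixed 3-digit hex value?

s_0 = plaintext = 0x7D3
s_1 = Round(s_0, k_0) = 0xB56
s_2 = Round(s_1, k_1) = 0x1DB
s_3 = Round(s_2, k_2) = 0x0D0

0x1DB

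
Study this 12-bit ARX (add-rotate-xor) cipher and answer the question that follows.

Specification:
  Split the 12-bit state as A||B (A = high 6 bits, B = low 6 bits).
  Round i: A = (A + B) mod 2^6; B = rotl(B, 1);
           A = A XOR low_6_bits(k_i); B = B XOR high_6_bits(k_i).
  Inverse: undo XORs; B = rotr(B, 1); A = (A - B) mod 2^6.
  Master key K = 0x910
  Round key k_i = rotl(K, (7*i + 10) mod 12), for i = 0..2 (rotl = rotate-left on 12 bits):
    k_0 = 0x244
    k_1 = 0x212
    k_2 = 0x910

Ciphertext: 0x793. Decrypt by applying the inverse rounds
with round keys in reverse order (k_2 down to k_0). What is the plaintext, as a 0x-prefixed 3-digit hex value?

0xD18

s_0 = ciphertext = 0x793
s_1 = InvRound(s_0, k_2) = 0x4FB
s_2 = InvRound(s_1, k_1) = 0x239
s_3 = InvRound(s_2, k_0) = 0xD18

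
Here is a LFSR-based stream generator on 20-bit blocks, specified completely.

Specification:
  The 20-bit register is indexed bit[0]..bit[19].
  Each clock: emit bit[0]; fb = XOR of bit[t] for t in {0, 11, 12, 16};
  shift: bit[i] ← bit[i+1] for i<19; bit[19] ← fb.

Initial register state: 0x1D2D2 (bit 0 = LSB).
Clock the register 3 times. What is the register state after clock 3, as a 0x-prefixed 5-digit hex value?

0x83A5A

reg_0 = 0x1D2D2
clock 1: out=0, reg = 0x0E969
clock 2: out=1, reg = 0x074B4
clock 3: out=0, reg = 0x83A5A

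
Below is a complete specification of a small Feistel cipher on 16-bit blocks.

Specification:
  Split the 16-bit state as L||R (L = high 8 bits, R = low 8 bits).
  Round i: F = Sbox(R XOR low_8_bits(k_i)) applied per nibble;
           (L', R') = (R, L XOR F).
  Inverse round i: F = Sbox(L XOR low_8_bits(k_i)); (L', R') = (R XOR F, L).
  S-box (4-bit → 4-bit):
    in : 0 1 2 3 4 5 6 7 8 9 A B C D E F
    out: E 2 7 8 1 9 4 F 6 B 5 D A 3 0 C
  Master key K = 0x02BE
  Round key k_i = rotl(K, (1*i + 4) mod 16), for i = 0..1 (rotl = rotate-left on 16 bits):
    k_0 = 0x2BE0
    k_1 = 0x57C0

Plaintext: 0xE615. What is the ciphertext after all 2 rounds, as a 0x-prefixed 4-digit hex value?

s_0 = plaintext = 0xE615
s_1 = Round(s_0, k_0) = 0x152F
s_2 = Round(s_1, k_1) = 0x2F19

0x2F19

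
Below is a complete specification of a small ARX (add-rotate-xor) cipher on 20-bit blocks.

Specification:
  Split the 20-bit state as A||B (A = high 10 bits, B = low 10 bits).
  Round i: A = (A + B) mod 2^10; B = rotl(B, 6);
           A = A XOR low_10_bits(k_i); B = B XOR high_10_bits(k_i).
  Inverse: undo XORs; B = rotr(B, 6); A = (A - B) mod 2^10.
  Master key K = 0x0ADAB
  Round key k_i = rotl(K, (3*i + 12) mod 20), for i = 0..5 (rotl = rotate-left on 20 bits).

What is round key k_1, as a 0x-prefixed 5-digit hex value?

0x5856D

K = 0x0ADAB
k_0 = rotl(K, (3*0+12) mod 20) = rotl(K, 12) = 0xAB0AD
k_1 = rotl(K, (3*1+12) mod 20) = rotl(K, 15) = 0x5856D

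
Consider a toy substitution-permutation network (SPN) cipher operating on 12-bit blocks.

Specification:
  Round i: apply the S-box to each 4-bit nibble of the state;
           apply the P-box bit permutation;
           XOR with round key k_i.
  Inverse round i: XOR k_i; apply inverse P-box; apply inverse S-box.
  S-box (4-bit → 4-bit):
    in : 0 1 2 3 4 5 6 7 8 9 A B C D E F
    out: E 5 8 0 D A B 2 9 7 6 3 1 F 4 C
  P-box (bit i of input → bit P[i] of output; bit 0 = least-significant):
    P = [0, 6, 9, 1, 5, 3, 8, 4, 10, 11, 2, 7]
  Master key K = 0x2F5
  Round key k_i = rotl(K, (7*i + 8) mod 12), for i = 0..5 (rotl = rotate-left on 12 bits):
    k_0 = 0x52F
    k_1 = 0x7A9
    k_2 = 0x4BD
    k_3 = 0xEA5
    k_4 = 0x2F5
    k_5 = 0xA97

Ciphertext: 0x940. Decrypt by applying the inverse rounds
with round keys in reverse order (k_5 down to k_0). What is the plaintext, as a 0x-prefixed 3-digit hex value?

0x208

s_0 = ciphertext = 0x940
s_1 = InvRound(s_0, k_5) = 0xFFD
s_2 = InvRound(s_1, k_4) = 0xBA3
s_3 = InvRound(s_2, k_3) = 0x1E2
s_4 = InvRound(s_3, k_2) = 0x106
s_5 = InvRound(s_4, k_1) = 0x4B4
s_6 = InvRound(s_5, k_0) = 0x208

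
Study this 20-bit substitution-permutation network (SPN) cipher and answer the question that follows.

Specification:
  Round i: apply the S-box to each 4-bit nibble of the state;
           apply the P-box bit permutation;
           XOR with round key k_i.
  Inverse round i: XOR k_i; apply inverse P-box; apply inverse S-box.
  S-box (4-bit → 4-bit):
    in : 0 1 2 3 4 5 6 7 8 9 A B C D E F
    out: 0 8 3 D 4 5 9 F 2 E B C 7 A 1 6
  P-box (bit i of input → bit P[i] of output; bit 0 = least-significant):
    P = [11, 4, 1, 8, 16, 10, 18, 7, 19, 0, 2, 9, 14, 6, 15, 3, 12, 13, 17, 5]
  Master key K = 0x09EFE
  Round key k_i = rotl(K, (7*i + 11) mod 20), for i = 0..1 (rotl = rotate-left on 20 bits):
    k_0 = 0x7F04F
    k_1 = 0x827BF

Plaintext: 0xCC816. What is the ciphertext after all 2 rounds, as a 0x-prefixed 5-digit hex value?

s_0 = plaintext = 0xCC816
s_1 = Round(s_0, k_0) = 0x5098E
s_2 = Round(s_1, k_1) = 0xA39BA

0xA39BA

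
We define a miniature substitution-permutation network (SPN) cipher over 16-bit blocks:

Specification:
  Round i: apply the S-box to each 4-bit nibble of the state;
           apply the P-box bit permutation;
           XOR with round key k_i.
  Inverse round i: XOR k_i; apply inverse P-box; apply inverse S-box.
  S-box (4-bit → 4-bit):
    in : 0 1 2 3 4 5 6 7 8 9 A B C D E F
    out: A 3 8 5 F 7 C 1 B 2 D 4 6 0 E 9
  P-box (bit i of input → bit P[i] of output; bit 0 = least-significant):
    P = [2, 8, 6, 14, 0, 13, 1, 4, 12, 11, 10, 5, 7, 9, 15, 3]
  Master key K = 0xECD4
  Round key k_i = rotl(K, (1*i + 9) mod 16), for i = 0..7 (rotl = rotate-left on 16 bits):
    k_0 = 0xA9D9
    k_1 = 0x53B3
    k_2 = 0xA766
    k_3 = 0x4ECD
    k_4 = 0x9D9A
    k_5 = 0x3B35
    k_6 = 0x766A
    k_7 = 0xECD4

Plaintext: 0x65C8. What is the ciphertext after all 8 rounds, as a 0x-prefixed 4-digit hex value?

s_0 = plaintext = 0x65C8
s_1 = Round(s_0, k_0) = 0x54D7
s_2 = Round(s_1, k_1) = 0xCD17
s_3 = Round(s_2, k_2) = 0x0563
s_4 = Round(s_3, k_3) = 0x5093
s_5 = Round(s_4, k_4) = 0x377E
s_6 = Round(s_5, k_5) = 0xEAF4
s_7 = Round(s_6, k_6) = 0xA117
s_8 = Round(s_7, k_7) = 0x5459

0x5459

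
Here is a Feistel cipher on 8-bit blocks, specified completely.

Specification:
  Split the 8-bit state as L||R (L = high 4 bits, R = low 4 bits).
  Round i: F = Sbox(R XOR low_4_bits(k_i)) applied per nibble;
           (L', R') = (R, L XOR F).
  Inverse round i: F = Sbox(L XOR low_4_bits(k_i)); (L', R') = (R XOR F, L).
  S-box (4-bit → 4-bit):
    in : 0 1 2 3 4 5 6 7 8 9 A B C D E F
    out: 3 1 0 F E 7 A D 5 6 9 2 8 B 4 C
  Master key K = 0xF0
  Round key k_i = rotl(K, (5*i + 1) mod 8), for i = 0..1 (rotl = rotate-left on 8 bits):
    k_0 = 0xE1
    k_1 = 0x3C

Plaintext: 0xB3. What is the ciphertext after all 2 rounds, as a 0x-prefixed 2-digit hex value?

0xBE

s_0 = plaintext = 0xB3
s_1 = Round(s_0, k_0) = 0x3B
s_2 = Round(s_1, k_1) = 0xBE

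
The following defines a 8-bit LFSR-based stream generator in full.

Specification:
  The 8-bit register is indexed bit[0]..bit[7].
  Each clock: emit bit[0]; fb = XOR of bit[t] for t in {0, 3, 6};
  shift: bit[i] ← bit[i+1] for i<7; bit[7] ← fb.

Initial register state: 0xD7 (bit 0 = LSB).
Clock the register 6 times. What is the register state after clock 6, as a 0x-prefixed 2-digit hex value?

0x5B

reg_0 = 0xD7
clock 1: out=1, reg = 0x6B
clock 2: out=1, reg = 0xB5
clock 3: out=1, reg = 0xDA
clock 4: out=0, reg = 0x6D
clock 5: out=1, reg = 0xB6
clock 6: out=0, reg = 0x5B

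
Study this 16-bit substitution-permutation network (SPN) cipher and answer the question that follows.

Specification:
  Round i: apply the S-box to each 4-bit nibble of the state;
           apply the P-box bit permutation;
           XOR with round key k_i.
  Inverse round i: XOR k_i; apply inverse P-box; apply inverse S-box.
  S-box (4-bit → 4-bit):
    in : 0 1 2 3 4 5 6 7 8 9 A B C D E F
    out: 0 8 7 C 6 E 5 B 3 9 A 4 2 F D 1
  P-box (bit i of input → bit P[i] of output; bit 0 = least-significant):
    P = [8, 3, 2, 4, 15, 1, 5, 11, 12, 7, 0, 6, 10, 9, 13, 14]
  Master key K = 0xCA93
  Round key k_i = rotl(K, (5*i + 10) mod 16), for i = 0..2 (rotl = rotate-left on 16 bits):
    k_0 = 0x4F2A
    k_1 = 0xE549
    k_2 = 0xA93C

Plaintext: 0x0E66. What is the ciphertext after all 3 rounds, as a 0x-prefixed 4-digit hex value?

s_0 = plaintext = 0x0E66
s_1 = Round(s_0, k_0) = 0xDE4F
s_2 = Round(s_1, k_1) = 0x922A
s_3 = Round(s_2, k_2) = 0x7D87

0x7D87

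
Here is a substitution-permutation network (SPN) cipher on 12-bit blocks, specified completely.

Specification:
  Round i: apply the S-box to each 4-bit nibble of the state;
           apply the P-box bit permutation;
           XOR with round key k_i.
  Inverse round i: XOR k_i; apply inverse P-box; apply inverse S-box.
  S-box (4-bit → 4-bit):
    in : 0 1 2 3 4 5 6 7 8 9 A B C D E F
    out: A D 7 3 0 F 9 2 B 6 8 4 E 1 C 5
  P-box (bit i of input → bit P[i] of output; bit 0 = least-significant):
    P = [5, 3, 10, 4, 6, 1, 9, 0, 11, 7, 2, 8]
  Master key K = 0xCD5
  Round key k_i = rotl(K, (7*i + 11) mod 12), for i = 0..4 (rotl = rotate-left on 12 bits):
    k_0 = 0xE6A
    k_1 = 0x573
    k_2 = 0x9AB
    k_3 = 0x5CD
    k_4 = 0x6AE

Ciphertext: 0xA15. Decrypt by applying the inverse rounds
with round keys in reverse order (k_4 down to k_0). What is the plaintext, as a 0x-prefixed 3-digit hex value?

0xA77

s_0 = ciphertext = 0xA15
s_1 = InvRound(s_0, k_4) = 0x305
s_2 = InvRound(s_1, k_3) = 0x7F9
s_3 = InvRound(s_2, k_2) = 0xD2E
s_4 = InvRound(s_3, k_1) = 0xF60
s_5 = InvRound(s_4, k_0) = 0xA77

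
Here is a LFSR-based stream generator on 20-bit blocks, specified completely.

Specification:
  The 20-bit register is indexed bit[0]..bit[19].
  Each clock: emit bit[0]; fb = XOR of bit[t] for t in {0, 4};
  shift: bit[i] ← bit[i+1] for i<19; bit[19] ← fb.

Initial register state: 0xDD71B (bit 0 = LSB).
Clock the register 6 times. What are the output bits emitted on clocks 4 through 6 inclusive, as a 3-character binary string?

110

reg_0 = 0xDD71B
clock 1: out=1, reg = 0x6EB8D
clock 2: out=1, reg = 0xB75C6
clock 3: out=0, reg = 0x5BAE3
clock 4: out=1, reg = 0xADD71
clock 5: out=1, reg = 0x56EB8
clock 6: out=0, reg = 0xAB75C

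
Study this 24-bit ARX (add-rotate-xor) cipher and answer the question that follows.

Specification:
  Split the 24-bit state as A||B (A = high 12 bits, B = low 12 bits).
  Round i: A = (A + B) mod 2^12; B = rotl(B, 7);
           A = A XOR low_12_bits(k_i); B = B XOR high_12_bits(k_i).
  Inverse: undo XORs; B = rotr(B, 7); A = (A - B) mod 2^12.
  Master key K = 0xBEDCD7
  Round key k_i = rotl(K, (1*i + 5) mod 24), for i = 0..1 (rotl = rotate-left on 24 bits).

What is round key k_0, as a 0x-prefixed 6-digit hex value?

K = 0xBEDCD7
k_0 = rotl(K, (1*0+5) mod 24) = rotl(K, 5) = 0xDB9AF7

0xDB9AF7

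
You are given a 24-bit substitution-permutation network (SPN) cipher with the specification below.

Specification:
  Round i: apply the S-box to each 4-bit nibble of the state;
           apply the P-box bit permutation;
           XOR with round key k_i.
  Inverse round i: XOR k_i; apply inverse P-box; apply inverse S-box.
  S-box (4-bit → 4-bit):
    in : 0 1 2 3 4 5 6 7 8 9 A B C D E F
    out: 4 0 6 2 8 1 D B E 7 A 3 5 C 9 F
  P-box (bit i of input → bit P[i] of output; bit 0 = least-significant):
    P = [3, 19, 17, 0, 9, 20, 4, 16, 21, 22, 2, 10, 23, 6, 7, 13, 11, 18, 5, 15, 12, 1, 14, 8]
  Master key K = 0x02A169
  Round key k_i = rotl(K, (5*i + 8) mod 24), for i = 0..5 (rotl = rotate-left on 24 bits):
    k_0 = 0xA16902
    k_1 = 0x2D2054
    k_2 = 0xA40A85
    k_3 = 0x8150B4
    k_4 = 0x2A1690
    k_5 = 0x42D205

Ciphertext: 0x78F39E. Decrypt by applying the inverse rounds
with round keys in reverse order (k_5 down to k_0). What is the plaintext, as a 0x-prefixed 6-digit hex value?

s_0 = ciphertext = 0x78F39E
s_1 = InvRound(s_0, k_5) = 0xA1D52F
s_2 = InvRound(s_1, k_4) = 0x8DC06F
s_3 = InvRound(s_2, k_3) = 0xBA2107
s_4 = InvRound(s_3, k_2) = 0xABD1B2
s_5 = InvRound(s_4, k_1) = 0xF8F010
s_6 = InvRound(s_5, k_0) = 0x7E1383

0x7E1383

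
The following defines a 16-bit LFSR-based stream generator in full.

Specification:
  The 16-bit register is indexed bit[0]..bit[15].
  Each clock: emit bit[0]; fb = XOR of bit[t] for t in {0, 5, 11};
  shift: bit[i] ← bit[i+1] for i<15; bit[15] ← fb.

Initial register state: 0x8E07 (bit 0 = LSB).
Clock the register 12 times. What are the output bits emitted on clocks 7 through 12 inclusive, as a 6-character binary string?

reg_0 = 0x8E07
clock 1: out=1, reg = 0x4703
clock 2: out=1, reg = 0xA381
clock 3: out=1, reg = 0xD1C0
clock 4: out=0, reg = 0x68E0
clock 5: out=0, reg = 0x3470
clock 6: out=0, reg = 0x9A38
clock 7: out=0, reg = 0x4D1C
clock 8: out=0, reg = 0xA68E
clock 9: out=0, reg = 0x5347
clock 10: out=1, reg = 0xA9A3
clock 11: out=1, reg = 0xD4D1
clock 12: out=1, reg = 0xEA68

000111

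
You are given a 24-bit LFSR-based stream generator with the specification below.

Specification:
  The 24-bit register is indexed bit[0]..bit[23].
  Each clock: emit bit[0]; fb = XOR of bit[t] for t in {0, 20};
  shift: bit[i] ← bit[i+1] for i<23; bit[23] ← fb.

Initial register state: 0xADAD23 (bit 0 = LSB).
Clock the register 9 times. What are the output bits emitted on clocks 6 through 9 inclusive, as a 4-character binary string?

reg_0 = 0xADAD23
clock 1: out=1, reg = 0xD6D691
clock 2: out=1, reg = 0x6B6B48
clock 3: out=0, reg = 0x35B5A4
clock 4: out=0, reg = 0x9ADAD2
clock 5: out=0, reg = 0xCD6D69
clock 6: out=1, reg = 0xE6B6B4
clock 7: out=0, reg = 0x735B5A
clock 8: out=0, reg = 0xB9ADAD
clock 9: out=1, reg = 0x5CD6D6

1001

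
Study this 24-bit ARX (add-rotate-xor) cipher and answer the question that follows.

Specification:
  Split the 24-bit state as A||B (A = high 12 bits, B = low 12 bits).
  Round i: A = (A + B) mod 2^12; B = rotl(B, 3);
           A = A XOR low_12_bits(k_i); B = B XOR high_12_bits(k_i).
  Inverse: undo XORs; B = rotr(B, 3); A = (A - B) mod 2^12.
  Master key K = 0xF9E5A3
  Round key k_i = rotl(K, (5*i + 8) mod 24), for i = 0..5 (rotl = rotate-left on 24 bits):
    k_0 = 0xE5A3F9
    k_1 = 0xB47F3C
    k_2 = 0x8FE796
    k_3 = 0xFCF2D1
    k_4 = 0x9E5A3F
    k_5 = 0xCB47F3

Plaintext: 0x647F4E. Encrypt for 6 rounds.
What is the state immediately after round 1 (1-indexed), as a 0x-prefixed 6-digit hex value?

s_0 = plaintext = 0x647F4E
s_1 = Round(s_0, k_0) = 0x66C42D
s_2 = Round(s_1, k_1) = 0x5A5A2D
s_3 = Round(s_2, k_2) = 0x844993
s_4 = Round(s_3, k_3) = 0x306353
s_5 = Round(s_4, k_4) = 0xC6637C
s_6 = Round(s_5, k_5) = 0x811755

0x66C42D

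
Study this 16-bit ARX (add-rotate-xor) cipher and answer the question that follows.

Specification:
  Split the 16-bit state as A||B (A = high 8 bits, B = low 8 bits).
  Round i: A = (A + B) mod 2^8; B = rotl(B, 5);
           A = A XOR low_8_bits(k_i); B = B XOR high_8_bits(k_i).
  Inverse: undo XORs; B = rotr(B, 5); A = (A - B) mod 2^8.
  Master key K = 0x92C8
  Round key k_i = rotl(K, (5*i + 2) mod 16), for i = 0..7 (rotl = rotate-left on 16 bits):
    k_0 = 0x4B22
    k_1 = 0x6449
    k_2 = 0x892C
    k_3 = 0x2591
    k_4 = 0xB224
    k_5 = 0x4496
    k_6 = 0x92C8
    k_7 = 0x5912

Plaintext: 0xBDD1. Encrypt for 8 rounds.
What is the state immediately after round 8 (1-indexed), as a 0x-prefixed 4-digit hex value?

0x1990

s_0 = plaintext = 0xBDD1
s_1 = Round(s_0, k_0) = 0xAC71
s_2 = Round(s_1, k_1) = 0x544A
s_3 = Round(s_2, k_2) = 0xB2C0
s_4 = Round(s_3, k_3) = 0xE33D
s_5 = Round(s_4, k_4) = 0x0415
s_6 = Round(s_5, k_5) = 0x8FE6
s_7 = Round(s_6, k_6) = 0xBD4E
s_8 = Round(s_7, k_7) = 0x1990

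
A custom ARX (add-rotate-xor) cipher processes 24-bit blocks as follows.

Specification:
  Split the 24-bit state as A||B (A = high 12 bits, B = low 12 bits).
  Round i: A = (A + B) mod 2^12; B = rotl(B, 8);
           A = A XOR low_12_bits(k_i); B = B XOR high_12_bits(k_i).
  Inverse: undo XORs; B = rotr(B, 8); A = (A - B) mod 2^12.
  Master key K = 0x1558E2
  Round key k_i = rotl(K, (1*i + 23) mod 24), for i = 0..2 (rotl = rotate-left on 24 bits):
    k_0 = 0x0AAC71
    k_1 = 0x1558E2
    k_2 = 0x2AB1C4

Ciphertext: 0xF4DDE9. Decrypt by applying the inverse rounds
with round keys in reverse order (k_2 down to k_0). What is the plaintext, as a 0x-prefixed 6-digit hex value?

s_0 = ciphertext = 0xF4DDE9
s_1 = InvRound(s_0, k_2) = 0xA5A42F
s_2 = InvRound(s_1, k_1) = 0xB137A5
s_3 = InvRound(s_2, k_0) = 0x66B0F7

0x66B0F7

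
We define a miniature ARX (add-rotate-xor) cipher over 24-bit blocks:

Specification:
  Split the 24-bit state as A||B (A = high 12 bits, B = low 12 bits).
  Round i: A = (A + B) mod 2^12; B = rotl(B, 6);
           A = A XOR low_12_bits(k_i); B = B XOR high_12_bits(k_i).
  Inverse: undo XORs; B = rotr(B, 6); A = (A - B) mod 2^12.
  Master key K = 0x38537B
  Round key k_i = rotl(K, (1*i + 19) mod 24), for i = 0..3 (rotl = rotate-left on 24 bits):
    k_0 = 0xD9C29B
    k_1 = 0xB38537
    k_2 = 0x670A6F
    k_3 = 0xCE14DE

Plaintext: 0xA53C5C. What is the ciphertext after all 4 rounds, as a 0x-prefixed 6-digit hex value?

s_0 = plaintext = 0xA53C5C
s_1 = Round(s_0, k_0) = 0x434AAD
s_2 = Round(s_1, k_1) = 0xBD6052
s_3 = Round(s_2, k_2) = 0x6472F1
s_4 = Round(s_3, k_3) = 0xDE60AA

0xDE60AA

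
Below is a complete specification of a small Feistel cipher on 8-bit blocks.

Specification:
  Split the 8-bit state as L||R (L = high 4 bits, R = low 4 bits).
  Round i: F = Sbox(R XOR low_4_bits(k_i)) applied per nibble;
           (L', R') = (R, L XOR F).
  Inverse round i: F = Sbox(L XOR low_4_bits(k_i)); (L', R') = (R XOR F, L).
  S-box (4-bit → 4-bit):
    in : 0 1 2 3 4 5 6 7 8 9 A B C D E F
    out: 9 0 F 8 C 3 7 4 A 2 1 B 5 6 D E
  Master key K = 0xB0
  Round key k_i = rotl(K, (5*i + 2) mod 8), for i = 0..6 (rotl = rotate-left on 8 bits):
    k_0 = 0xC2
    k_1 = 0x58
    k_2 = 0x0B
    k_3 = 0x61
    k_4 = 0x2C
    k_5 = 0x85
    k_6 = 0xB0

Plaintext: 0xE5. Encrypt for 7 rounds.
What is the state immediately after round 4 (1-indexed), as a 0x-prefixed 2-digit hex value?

0xA1

s_0 = plaintext = 0xE5
s_1 = Round(s_0, k_0) = 0x5A
s_2 = Round(s_1, k_1) = 0xAA
s_3 = Round(s_2, k_2) = 0xAA
s_4 = Round(s_3, k_3) = 0xA1
s_5 = Round(s_4, k_4) = 0x1C
s_6 = Round(s_5, k_5) = 0xC3
s_7 = Round(s_6, k_6) = 0x34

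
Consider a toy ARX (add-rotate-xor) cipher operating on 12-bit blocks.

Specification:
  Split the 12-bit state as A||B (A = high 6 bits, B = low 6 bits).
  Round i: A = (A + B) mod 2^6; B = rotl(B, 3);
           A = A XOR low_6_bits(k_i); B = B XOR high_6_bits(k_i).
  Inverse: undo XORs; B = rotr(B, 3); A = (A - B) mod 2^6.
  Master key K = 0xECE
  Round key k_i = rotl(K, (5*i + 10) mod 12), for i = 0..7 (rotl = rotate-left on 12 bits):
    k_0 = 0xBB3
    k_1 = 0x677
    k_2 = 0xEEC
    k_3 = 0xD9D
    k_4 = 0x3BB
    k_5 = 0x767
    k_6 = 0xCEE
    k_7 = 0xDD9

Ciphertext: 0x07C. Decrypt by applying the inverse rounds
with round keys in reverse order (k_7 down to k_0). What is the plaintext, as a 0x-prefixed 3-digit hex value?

0x87C

s_0 = ciphertext = 0x07C
s_1 = InvRound(s_0, k_7) = 0xFD9
s_2 = InvRound(s_1, k_6) = 0xF15
s_3 = InvRound(s_2, k_5) = 0x681
s_4 = InvRound(s_3, k_4) = 0xA39
s_5 = InvRound(s_4, k_3) = 0xF39
s_6 = InvRound(s_5, k_2) = 0x010
s_7 = InvRound(s_6, k_1) = 0xB89
s_8 = InvRound(s_7, k_0) = 0x87C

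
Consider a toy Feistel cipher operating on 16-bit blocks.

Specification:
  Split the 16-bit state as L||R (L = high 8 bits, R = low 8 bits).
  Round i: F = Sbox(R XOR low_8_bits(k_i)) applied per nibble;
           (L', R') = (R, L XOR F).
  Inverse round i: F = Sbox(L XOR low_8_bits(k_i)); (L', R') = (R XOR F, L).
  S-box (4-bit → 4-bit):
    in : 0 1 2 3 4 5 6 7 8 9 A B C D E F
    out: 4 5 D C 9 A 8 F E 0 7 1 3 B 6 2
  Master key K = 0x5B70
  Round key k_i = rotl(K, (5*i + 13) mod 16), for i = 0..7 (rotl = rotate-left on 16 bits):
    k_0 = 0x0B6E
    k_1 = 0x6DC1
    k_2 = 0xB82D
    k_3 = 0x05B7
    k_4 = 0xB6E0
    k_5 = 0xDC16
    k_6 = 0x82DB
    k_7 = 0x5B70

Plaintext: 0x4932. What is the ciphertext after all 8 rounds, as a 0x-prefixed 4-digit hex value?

0xB98D

s_0 = plaintext = 0x4932
s_1 = Round(s_0, k_0) = 0x32EA
s_2 = Round(s_1, k_1) = 0xEAE3
s_3 = Round(s_2, k_2) = 0xE3DC
s_4 = Round(s_3, k_3) = 0xDC62
s_5 = Round(s_4, k_4) = 0x6231
s_6 = Round(s_5, k_5) = 0x31BD
s_7 = Round(s_6, k_6) = 0xBDB9
s_8 = Round(s_7, k_7) = 0xB98D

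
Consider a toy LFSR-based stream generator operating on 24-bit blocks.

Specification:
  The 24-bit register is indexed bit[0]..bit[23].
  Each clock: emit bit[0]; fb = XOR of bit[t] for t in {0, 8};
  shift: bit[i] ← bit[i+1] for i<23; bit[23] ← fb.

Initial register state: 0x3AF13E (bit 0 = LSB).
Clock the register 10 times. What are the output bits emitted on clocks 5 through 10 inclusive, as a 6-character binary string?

reg_0 = 0x3AF13E
clock 1: out=0, reg = 0x9D789F
clock 2: out=1, reg = 0xCEBC4F
clock 3: out=1, reg = 0xE75E27
clock 4: out=1, reg = 0xF3AF13
clock 5: out=1, reg = 0x79D789
clock 6: out=1, reg = 0x3CEBC4
clock 7: out=0, reg = 0x9E75E2
clock 8: out=0, reg = 0xCF3AF1
clock 9: out=1, reg = 0xE79D78
clock 10: out=0, reg = 0xF3CEBC

110010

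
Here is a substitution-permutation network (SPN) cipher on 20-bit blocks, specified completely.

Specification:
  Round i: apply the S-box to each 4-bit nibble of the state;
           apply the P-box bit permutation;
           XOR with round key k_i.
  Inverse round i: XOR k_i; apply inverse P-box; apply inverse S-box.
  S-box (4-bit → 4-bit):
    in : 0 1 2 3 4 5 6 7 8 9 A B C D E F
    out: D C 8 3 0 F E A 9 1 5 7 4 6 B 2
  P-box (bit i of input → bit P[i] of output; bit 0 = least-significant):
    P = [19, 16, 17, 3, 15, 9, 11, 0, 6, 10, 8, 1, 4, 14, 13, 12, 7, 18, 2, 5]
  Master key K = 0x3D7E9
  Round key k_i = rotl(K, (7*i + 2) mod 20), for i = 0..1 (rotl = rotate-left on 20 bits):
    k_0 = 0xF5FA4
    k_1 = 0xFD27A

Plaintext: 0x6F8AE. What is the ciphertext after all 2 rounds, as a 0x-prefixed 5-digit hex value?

s_0 = plaintext = 0x6F8AE
s_1 = Round(s_0, k_0) = 0x297CA
s_2 = Round(s_1, k_1) = 0x5DE48

0x5DE48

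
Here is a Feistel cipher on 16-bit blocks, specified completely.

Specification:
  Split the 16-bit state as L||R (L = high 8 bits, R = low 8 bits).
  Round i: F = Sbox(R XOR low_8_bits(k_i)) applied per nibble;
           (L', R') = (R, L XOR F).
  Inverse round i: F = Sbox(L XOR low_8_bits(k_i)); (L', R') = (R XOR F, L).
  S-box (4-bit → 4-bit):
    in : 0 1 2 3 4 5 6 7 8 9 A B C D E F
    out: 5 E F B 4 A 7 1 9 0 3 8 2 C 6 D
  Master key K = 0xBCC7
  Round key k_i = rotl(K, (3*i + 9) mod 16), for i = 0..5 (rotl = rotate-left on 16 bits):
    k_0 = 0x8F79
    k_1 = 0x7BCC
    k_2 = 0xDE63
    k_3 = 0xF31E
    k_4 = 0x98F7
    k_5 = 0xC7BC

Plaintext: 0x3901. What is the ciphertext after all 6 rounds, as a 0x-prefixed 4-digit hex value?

0x1723

s_0 = plaintext = 0x3901
s_1 = Round(s_0, k_0) = 0x0120
s_2 = Round(s_1, k_1) = 0x2063
s_3 = Round(s_2, k_2) = 0x6375
s_4 = Round(s_3, k_3) = 0x751B
s_5 = Round(s_4, k_4) = 0x1B17
s_6 = Round(s_5, k_5) = 0x1723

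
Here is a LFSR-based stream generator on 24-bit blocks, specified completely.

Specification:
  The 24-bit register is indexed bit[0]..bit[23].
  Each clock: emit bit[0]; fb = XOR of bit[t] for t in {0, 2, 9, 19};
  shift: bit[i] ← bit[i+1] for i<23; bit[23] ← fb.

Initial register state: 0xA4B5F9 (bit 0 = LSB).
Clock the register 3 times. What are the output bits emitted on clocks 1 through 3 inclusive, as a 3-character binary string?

reg_0 = 0xA4B5F9
clock 1: out=1, reg = 0xD25AFC
clock 2: out=0, reg = 0x692D7E
clock 3: out=0, reg = 0x3496BF

100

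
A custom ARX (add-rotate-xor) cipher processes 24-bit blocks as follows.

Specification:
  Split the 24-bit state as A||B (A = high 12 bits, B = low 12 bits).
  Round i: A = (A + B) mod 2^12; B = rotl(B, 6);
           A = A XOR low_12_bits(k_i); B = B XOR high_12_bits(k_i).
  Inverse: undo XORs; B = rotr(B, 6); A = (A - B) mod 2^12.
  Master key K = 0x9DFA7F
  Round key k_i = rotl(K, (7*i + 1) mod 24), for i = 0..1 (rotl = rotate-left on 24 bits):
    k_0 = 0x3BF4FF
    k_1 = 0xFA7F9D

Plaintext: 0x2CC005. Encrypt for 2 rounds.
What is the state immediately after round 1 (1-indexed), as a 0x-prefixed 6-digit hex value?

s_0 = plaintext = 0x2CC005
s_1 = Round(s_0, k_0) = 0x62E2FF
s_2 = Round(s_1, k_1) = 0x6B006C

0x62E2FF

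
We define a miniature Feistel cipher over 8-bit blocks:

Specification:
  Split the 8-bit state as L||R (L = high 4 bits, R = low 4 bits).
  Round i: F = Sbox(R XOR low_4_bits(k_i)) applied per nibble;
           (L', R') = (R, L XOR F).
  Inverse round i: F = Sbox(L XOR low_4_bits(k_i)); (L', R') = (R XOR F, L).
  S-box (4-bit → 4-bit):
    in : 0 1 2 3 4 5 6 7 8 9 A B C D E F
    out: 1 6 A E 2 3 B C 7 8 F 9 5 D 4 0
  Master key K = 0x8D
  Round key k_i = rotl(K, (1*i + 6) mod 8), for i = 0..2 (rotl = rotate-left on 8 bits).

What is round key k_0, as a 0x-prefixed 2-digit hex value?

0x63

K = 0x8D
k_0 = rotl(K, (1*0+6) mod 8) = rotl(K, 6) = 0x63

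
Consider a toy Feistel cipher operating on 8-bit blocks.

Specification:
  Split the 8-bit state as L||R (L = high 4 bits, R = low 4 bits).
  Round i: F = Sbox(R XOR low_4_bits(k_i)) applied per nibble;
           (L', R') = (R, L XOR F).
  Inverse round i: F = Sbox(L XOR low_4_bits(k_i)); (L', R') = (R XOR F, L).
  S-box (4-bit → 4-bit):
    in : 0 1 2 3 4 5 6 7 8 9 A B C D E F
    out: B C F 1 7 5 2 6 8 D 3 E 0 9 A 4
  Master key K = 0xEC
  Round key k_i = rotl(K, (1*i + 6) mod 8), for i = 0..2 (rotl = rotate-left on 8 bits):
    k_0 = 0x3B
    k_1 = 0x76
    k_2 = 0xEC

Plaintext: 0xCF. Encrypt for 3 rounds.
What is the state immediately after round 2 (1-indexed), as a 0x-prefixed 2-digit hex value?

0xB6

s_0 = plaintext = 0xCF
s_1 = Round(s_0, k_0) = 0xFB
s_2 = Round(s_1, k_1) = 0xB6
s_3 = Round(s_2, k_2) = 0x68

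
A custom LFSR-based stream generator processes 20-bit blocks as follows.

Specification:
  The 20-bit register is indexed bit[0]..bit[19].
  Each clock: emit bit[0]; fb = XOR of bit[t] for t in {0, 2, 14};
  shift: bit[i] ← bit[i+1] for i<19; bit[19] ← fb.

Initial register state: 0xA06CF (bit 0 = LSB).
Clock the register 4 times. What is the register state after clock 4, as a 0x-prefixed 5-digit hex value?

reg_0 = 0xA06CF
clock 1: out=1, reg = 0x50367
clock 2: out=1, reg = 0x281B3
clock 3: out=1, reg = 0x940D9
clock 4: out=1, reg = 0x4A06C

0x4A06C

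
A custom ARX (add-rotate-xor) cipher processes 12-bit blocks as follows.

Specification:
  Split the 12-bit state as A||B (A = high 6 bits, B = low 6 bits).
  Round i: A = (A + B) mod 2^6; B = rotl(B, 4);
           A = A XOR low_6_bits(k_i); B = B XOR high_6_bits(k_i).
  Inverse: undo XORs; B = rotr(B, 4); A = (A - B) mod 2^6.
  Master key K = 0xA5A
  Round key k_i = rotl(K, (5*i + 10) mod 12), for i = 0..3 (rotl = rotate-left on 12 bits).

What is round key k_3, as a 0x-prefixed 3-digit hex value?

K = 0xA5A
k_0 = rotl(K, (5*0+10) mod 12) = rotl(K, 10) = 0xA96
k_1 = rotl(K, (5*1+10) mod 12) = rotl(K, 3) = 0x2D5
k_2 = rotl(K, (5*2+10) mod 12) = rotl(K, 8) = 0xAA5
k_3 = rotl(K, (5*3+10) mod 12) = rotl(K, 1) = 0x4B5

0x4B5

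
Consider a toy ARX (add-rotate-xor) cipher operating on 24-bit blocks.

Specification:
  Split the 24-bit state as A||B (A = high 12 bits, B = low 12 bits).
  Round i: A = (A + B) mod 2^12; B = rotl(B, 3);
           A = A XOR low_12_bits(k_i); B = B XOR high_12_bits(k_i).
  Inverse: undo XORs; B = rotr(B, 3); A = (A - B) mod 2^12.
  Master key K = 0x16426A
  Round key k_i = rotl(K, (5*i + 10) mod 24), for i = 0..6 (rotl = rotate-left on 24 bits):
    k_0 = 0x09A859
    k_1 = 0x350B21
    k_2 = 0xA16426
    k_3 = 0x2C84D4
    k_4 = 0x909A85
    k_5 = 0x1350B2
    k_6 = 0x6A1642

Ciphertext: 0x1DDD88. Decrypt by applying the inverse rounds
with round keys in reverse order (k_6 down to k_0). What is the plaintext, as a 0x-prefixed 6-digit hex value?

0x29554B

s_0 = ciphertext = 0x1DDD88
s_1 = InvRound(s_0, k_6) = 0x43A365
s_2 = InvRound(s_1, k_5) = 0x43E04A
s_3 = InvRound(s_2, k_4) = 0x793728
s_4 = InvRound(s_3, k_3) = 0x28B0BC
s_5 = InvRound(s_4, k_2) = 0x158555
s_6 = InvRound(s_5, k_1) = 0xFB9AC0
s_7 = InvRound(s_6, k_0) = 0x29554B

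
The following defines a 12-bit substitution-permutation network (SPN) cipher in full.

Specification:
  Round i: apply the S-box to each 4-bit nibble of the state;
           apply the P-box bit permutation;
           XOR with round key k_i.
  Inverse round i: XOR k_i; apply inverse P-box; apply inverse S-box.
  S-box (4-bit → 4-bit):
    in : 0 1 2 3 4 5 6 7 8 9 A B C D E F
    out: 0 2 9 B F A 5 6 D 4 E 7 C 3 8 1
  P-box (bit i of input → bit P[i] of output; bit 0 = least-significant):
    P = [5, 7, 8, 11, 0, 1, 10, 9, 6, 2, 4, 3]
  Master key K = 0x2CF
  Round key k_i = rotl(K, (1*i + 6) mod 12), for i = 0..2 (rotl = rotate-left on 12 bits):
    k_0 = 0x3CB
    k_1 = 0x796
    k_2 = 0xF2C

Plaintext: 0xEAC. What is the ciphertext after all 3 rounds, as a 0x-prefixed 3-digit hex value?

s_0 = plaintext = 0xEAC
s_1 = Round(s_0, k_0) = 0xCC1
s_2 = Round(s_1, k_1) = 0x10E
s_3 = Round(s_2, k_2) = 0x728

0x728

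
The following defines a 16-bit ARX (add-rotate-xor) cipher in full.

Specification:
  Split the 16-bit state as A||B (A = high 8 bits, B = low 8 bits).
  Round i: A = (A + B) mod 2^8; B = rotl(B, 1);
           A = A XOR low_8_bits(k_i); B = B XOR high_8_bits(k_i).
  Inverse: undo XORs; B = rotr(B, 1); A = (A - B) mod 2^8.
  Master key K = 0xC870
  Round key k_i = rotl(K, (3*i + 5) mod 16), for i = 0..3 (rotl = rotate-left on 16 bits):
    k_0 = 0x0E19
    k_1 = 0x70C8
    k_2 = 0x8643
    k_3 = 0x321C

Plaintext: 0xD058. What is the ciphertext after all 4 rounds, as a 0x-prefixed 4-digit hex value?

s_0 = plaintext = 0xD058
s_1 = Round(s_0, k_0) = 0x31BE
s_2 = Round(s_1, k_1) = 0x270D
s_3 = Round(s_2, k_2) = 0x779C
s_4 = Round(s_3, k_3) = 0x0F0B

0x0F0B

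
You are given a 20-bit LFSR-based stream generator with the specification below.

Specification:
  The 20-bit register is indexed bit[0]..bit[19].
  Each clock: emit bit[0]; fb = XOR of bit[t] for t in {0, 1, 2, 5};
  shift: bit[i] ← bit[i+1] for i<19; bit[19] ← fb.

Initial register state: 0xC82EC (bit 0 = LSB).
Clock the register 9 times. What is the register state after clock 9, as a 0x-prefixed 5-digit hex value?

0x9B641

reg_0 = 0xC82EC
clock 1: out=0, reg = 0x64176
clock 2: out=0, reg = 0xB20BB
clock 3: out=1, reg = 0xD905D
clock 4: out=1, reg = 0x6C82E
clock 5: out=0, reg = 0xB6417
clock 6: out=1, reg = 0xDB20B
clock 7: out=1, reg = 0x6D905
clock 8: out=1, reg = 0x36C82
clock 9: out=0, reg = 0x9B641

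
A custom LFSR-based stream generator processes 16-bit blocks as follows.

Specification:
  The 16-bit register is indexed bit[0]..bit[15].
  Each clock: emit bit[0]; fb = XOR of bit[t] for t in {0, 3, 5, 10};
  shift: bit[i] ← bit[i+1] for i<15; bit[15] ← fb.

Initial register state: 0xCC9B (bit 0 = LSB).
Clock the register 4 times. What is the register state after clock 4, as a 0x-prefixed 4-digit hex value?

0xFCC9

reg_0 = 0xCC9B
clock 1: out=1, reg = 0xE64D
clock 2: out=1, reg = 0xF326
clock 3: out=0, reg = 0xF993
clock 4: out=1, reg = 0xFCC9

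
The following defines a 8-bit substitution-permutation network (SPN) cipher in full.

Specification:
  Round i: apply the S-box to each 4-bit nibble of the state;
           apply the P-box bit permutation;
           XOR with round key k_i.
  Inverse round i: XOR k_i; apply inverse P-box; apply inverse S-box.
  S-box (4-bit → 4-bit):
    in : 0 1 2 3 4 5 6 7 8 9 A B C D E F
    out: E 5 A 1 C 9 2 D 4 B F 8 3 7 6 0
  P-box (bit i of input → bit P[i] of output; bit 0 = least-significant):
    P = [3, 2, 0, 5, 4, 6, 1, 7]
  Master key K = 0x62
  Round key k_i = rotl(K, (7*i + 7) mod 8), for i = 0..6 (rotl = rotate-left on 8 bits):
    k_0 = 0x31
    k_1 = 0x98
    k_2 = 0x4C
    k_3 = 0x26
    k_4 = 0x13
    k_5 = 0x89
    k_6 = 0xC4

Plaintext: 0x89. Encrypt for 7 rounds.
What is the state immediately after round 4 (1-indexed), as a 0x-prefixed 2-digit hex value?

0x6E

s_0 = plaintext = 0x89
s_1 = Round(s_0, k_0) = 0x1F
s_2 = Round(s_1, k_1) = 0x8A
s_3 = Round(s_2, k_2) = 0x63
s_4 = Round(s_3, k_3) = 0x6E
s_5 = Round(s_4, k_4) = 0x56
s_6 = Round(s_5, k_5) = 0x1D
s_7 = Round(s_6, k_6) = 0xDB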